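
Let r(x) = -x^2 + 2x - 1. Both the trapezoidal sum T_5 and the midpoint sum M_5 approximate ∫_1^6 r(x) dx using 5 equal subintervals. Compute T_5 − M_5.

T_5 = -42.5.
M_5 = -41.25.
T_5 − M_5 = -1.25.

-1.25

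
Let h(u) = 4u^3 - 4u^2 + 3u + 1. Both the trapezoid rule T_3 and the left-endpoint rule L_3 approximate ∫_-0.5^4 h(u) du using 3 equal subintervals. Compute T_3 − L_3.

T_3 = 227.25.
L_3 = 72.
T_3 − L_3 = 155.25.

155.25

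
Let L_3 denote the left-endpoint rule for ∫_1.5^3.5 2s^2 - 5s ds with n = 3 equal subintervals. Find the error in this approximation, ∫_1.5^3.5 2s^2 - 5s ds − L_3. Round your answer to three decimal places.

Exact integral: ∫_1.5^3.5 f(s) ds ≈ 1.33333.
L_3 ≈ -1.70370.
Error ≈ 1.33333 − (-1.70370) ≈ 3.037.

3.037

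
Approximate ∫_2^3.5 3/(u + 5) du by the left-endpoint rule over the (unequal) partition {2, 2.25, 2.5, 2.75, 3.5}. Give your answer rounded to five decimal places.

Subinterval widths: 0.25, 0.25, 0.25, 0.75.
Left endpoints: 2, 2.25, 2.5, 2.75.
f(2) = 3/7, f(2.25) = 12/29, f(2.5) = 0.4, f(2.75) = 12/31.
Sum = Σ Δu_i · f(u_i).
Sum ≈ 0.60091.

0.60091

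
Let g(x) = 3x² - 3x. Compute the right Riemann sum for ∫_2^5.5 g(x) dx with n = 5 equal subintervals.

Δx = (5.5 − 2)/5 = 0.7.
Right endpoints: 2.7, 3.4, 4.1, 4.8, 5.5.
g(2.7) = 13.77, g(3.4) = 24.48, g(4.1) = 38.13, g(4.8) = 54.72, g(5.5) = 74.25.
Sum = Δx · [g(2.7) + g(3.4) + g(4.1) + g(4.8) + g(5.5)].
Sum = 143.745.

143.745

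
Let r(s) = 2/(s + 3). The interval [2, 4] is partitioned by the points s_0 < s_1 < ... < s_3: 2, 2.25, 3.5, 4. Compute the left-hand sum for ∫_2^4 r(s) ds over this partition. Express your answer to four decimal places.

0.7300

Subinterval widths: 0.25, 1.25, 0.5.
Left endpoints: 2, 2.25, 3.5.
r(2) = 0.4, r(2.25) = 8/21, r(3.5) = 4/13.
Sum = Σ Δs_i · r(s_i).
Sum ≈ 0.7300.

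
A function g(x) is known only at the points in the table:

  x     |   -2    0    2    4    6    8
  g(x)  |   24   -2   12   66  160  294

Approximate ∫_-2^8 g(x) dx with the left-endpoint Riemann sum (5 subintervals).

520

Δx = 2.
Sum = 2·[24 + (-2) + 12 + 66 + 160] = 520.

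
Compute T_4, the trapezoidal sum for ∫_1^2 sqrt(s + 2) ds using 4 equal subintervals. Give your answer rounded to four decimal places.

Δs = (2 − 1)/4 = 0.25.
f(1) ≈ 1.7321, f(1.25) ≈ 1.8028, f(1.5) ≈ 1.8708, f(1.75) ≈ 1.9365, f(2) ≈ 2.0000.
T_4 = (Δs/2)·[f(s_0) + 2f(s_1) + 2f(s_2) + 2f(s_3) + f(s_4)].
Sum ≈ 1.8690.

1.8690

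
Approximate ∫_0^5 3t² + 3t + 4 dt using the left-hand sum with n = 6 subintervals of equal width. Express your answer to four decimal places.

146.7361

Δt = (5 − 0)/6 = 5/6.
Left endpoints: 0, 5/6, 5/3, 2.5, 10/3, 25/6.
f(0) = 4, f(5/6) = 103/12, f(5/3) = 52/3, f(2.5) = 30.25, f(10/3) = 142/3, f(25/6) = 823/12.
Sum = Δt · [f(0) + f(5/6) + f(5/3) + ...].
Sum ≈ 146.7361.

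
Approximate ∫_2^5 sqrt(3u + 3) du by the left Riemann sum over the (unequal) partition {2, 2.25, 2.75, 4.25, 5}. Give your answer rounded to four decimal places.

10.3189

Subinterval widths: 0.25, 0.5, 1.5, 0.75.
Left endpoints: 2, 2.25, 2.75, 4.25.
f(2) ≈ 3.0000, f(2.25) ≈ 3.1225, f(2.75) ≈ 3.3541, f(4.25) ≈ 3.9686.
Sum = Σ Δu_i · f(u_i).
Sum ≈ 10.3189.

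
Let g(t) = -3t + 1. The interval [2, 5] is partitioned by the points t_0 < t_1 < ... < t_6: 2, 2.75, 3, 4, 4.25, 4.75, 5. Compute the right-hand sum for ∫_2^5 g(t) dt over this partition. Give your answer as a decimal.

-31.5

Subinterval widths: 0.75, 0.25, 1, 0.25, 0.5, 0.25.
Right endpoints: 2.75, 3, 4, 4.25, 4.75, 5.
g(2.75) = -7.25, g(3) = -8, g(4) = -11, g(4.25) = -11.75, g(4.75) = -13.25, g(5) = -14.
Sum = Σ Δt_i · g(t_i).
Sum = -31.5.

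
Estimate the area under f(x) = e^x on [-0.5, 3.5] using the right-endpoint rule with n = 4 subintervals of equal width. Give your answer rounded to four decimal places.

51.4284

Δx = (3.5 − (-0.5))/4 = 1.
Right endpoints: 0.5, 1.5, 2.5, 3.5.
f(0.5) ≈ 1.6487, f(1.5) ≈ 4.4817, f(2.5) ≈ 12.1825, f(3.5) ≈ 33.1155.
Sum = Δx · [f(0.5) + f(1.5) + f(2.5) + f(3.5)].
Sum ≈ 51.4284.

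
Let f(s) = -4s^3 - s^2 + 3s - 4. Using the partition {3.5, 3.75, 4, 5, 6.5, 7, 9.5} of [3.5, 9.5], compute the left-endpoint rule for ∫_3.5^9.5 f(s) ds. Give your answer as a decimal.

-5206.375

Subinterval widths: 0.25, 0.25, 1, 1.5, 0.5, 2.5.
Left endpoints: 3.5, 3.75, 4, 5, 6.5, 7.
f(3.5) = -177.25, f(3.75) = -217.75, f(4) = -264, f(5) = -514, f(6.5) = -1125.25, f(7) = -1404.
Sum = Σ Δs_i · f(s_i).
Sum = -5206.375.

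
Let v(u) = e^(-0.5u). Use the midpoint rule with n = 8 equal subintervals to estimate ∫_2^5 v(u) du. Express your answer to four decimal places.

0.5708

Δu = (5 − 2)/8 = 0.375.
Midpoints: 2.1875, 2.5625, 2.9375, 3.3125, 3.6875, 4.0625, 4.4375, 4.8125.
v(2.1875) ≈ 0.3350, v(2.5625) ≈ 0.2777, v(2.9375) ≈ 0.2302, v(3.3125) ≈ 0.1909, v(3.6875) ≈ 0.1582, v(4.0625) ≈ 0.1312, v(4.4375) ≈ 0.1087, v(4.8125) ≈ 0.0902.
Sum = Δu · [v(2.1875) + v(2.5625) + v(2.9375) + ...].
Sum ≈ 0.5708.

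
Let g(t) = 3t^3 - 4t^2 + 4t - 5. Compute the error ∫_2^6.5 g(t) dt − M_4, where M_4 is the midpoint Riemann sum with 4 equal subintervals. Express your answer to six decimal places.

16.255371

Exact integral: ∫_2^6.5 g(t) dt = 1025.296875.
M_4 ≈ 1009.04150391.
Error ≈ 1025.296875 − 1009.04150391 ≈ 16.255371.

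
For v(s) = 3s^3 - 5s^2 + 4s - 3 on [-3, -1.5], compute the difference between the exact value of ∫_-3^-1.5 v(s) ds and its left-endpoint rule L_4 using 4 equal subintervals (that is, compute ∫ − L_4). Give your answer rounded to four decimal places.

21.6299

Exact integral: ∫_-3^-1.5 v(s) ds = -114.328125.
L_4 ≈ -135.958008.
Error ≈ -114.328125 − (-135.958008) ≈ 21.6299.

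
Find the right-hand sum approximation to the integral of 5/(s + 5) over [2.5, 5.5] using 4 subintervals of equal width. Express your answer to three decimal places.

1.613

Δs = (5.5 − 2.5)/4 = 0.75.
Right endpoints: 3.25, 4, 4.75, 5.5.
f(3.25) = 20/33, f(4) = 5/9, f(4.75) = 20/39, f(5.5) = 10/21.
Sum = Δs · [f(3.25) + f(4) + f(4.75) + f(5.5)].
Sum ≈ 1.613.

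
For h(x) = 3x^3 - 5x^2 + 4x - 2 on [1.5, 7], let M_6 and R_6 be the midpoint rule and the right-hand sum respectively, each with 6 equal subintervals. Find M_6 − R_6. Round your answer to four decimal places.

M_6 ≈ 1300.605975.
R_6 ≈ 1708.954716.
M_6 − R_6 ≈ -408.3487.

-408.3487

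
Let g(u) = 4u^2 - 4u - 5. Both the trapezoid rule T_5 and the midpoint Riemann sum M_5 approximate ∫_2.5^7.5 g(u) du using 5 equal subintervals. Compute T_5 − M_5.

T_5 = 420.
M_5 = 415.
T_5 − M_5 = 5.

5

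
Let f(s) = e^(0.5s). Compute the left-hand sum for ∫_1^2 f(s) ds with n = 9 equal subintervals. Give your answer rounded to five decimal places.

2.08025

Δs = (2 − 1)/9 = 1/9.
Left endpoints: 1, 10/9, 11/9, 4/3, 13/9, 14/9, 5/3, 16/9, 17/9.
f(1) ≈ 1.64872, f(10/9) ≈ 1.74291, f(11/9) ≈ 1.84248, f(4/3) ≈ 1.94773, f(13/9) ≈ 2.05900, f(14/9) ≈ 2.17663, f(5/3) ≈ 2.30098, f(16/9) ≈ 2.43243, f(17/9) ≈ 2.57138.
Sum = Δs · [f(1) + f(10/9) + f(11/9) + ...].
Sum ≈ 2.08025.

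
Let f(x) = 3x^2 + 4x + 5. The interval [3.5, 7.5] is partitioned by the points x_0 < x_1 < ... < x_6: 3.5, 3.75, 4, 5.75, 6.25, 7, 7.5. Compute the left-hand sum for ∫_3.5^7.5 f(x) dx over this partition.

Subinterval widths: 0.25, 0.25, 1.75, 0.5, 0.75, 0.5.
Left endpoints: 3.5, 3.75, 4, 5.75, 6.25, 7.
f(3.5) = 55.75, f(3.75) = 62.1875, f(4) = 69, f(5.75) = 127.1875, f(6.25) = 147.1875, f(7) = 180.
Sum = Σ Δx_i · f(x_i).
Sum = 414.21875.

414.21875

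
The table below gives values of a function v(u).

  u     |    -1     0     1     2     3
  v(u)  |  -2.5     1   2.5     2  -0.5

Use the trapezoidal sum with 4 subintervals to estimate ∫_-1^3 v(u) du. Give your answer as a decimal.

4

Δu = 1.
T_4 = (1/2)·[(-2.5) + 2·1 + 2·2.5 + 2·2 + (-0.5)] = 4.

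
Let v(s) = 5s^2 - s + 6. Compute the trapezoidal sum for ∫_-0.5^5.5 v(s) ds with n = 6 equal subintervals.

Δs = (5.5 − (-0.5))/6 = 1.
v(-0.5) = 7.75, v(0.5) = 6.75, v(1.5) = 15.75, v(2.5) = 34.75, v(3.5) = 63.75, v(4.5) = 102.75, v(5.5) = 151.75.
T_6 = (Δs/2)·[v(s_0) + 2v(s_1) + ... + 2v(s_{5}) + v(s_6)].
Sum = 303.5.

303.5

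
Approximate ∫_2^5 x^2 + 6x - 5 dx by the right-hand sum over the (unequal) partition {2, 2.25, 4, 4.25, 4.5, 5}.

109.84375

Subinterval widths: 0.25, 1.75, 0.25, 0.25, 0.5.
Right endpoints: 2.25, 4, 4.25, 4.5, 5.
f(2.25) = 13.5625, f(4) = 35, f(4.25) = 38.5625, f(4.5) = 42.25, f(5) = 50.
Sum = Σ Δx_i · f(x_i).
Sum = 109.84375.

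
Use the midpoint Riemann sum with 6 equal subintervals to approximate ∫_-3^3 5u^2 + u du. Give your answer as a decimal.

87.5

Δu = (3 − (-3))/6 = 1.
Midpoints: -2.5, -1.5, -0.5, 0.5, 1.5, 2.5.
f(-2.5) = 28.75, f(-1.5) = 9.75, f(-0.5) = 0.75, f(0.5) = 1.75, f(1.5) = 12.75, f(2.5) = 33.75.
Sum = Δu · [f(-2.5) + f(-1.5) + f(-0.5) + ...].
Sum = 87.5.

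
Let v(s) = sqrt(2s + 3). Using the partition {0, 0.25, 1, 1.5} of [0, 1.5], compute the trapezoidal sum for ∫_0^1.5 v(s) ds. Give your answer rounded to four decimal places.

3.1618

Subinterval widths: 0.25, 0.75, 0.5.
v(0) ≈ 1.7321, v(0.25) ≈ 1.8708, v(1) ≈ 2.2361, v(1.5) ≈ 2.4495.
On each subinterval the trapezoid contributes (Δs_i/2)·[v(s_{i-1}) + v(s_i)].
Sum ≈ 3.1618.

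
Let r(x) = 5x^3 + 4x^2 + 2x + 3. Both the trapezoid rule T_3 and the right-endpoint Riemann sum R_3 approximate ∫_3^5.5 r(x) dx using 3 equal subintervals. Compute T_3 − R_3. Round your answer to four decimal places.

T_3 ≈ 1276.765046.
R_3 ≈ 1604.629630.
T_3 − R_3 ≈ -327.8646.

-327.8646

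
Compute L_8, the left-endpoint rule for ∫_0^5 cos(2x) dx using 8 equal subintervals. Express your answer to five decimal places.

0.33908

Δx = (5 − 0)/8 = 0.625.
Left endpoints: 0, 0.625, 1.25, 1.875, 2.5, 3.125, 3.75, 4.375.
f(0) ≈ 1.00000, f(0.625) ≈ 0.31532, f(1.25) ≈ -0.80114, f(1.875) ≈ -0.82056, f(2.5) ≈ 0.28366, f(3.125) ≈ 0.99945, f(3.75) ≈ 0.34664, f(4.375) ≈ -0.78085.
Sum = Δx · [f(0) + f(0.625) + f(1.25) + ...].
Sum ≈ 0.33908.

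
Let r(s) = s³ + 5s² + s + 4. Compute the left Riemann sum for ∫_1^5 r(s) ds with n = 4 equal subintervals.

276

Δs = (5 − 1)/4 = 1.
Left endpoints: 1, 2, 3, 4.
r(1) = 11, r(2) = 34, r(3) = 79, r(4) = 152.
Sum = Δs · [r(1) + r(2) + r(3) + r(4)].
Sum = 276.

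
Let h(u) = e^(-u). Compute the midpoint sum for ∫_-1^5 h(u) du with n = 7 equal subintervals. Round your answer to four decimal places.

Δu = (5 − (-1))/7 = 6/7.
Midpoints: -4/7, 2/7, 8/7, 2, 20/7, 26/7, 32/7.
h(-4/7) ≈ 1.7708, h(2/7) ≈ 0.7515, h(8/7) ≈ 0.3189, h(2) ≈ 0.1353, h(20/7) ≈ 0.0574, h(26/7) ≈ 0.0244, h(32/7) ≈ 0.0103.
Sum = Δu · [h(-4/7) + h(2/7) + h(8/7) + ...].
Sum ≈ 2.6303.

2.6303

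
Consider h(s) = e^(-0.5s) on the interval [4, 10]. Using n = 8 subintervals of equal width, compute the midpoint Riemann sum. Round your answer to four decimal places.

0.2557

Δs = (10 − 4)/8 = 0.75.
Midpoints: 4.375, 5.125, 5.875, 6.625, 7.375, 8.125, 8.875, 9.625.
h(4.375) ≈ 0.1122, h(5.125) ≈ 0.0771, h(5.875) ≈ 0.0530, h(6.625) ≈ 0.0364, h(7.375) ≈ 0.0250, h(8.125) ≈ 0.0172, h(8.875) ≈ 0.0118, h(9.625) ≈ 0.0081.
Sum = Δs · [h(4.375) + h(5.125) + h(5.875) + ...].
Sum ≈ 0.2557.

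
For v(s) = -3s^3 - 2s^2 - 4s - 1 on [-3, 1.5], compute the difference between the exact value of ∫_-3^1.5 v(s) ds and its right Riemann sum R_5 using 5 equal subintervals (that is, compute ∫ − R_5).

Exact integral: ∫_-3^1.5 v(s) ds = 45.703125.
R_5 = 5.5575.
Error = 45.703125 − 5.5575 = 40.145625.

40.145625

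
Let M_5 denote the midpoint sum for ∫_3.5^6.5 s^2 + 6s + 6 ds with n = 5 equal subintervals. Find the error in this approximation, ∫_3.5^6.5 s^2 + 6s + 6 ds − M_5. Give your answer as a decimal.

0.09

Exact integral: ∫_3.5^6.5 f(s) ds = 185.25.
M_5 = 185.16.
Error = 185.25 − 185.16 = 0.09.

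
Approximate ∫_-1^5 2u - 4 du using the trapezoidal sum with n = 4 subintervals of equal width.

0

Δu = (5 − (-1))/4 = 1.5.
f(-1) = -6, f(0.5) = -3, f(2) = 0, f(3.5) = 3, f(5) = 6.
T_4 = (Δu/2)·[f(u_0) + 2f(u_1) + 2f(u_2) + 2f(u_3) + f(u_4)].
Sum = 0.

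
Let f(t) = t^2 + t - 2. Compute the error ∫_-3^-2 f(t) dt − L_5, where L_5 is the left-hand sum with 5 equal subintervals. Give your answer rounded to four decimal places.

Exact integral: ∫_-3^-2 f(t) dt ≈ 1.833333.
L_5 = 2.24.
Error ≈ 1.833333 − 2.24 ≈ -0.4067.

-0.4067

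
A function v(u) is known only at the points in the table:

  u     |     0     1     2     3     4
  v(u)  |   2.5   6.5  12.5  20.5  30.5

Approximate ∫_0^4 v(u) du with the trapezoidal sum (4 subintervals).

Δu = 1.
T_4 = (1/2)·[2.5 + 2·6.5 + 2·12.5 + 2·20.5 + 30.5] = 56.

56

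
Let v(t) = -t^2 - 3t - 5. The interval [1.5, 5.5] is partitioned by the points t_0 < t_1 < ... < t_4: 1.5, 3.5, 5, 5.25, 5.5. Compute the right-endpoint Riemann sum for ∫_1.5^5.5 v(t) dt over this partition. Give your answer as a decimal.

-148.015625

Subinterval widths: 2, 1.5, 0.25, 0.25.
Right endpoints: 3.5, 5, 5.25, 5.5.
v(3.5) = -27.75, v(5) = -45, v(5.25) = -48.3125, v(5.5) = -51.75.
Sum = Σ Δt_i · v(t_i).
Sum = -148.015625.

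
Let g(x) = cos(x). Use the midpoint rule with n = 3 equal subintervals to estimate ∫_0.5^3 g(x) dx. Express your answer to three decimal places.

Δx = (3 − 0.5)/3 = 5/6.
Midpoints: 11/12, 1.75, 31/12.
g(11/12) ≈ 0.608, g(1.75) ≈ -0.178, g(31/12) ≈ -0.848.
Sum = Δx · [g(11/12) + g(1.75) + g(31/12)].
Sum ≈ -0.348.

-0.348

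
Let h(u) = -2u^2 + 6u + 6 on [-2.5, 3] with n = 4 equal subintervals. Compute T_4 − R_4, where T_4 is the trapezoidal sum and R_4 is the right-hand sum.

T_4 = 9.3671875.
R_4 = 28.2734375.
T_4 − R_4 = -18.90625.

-18.90625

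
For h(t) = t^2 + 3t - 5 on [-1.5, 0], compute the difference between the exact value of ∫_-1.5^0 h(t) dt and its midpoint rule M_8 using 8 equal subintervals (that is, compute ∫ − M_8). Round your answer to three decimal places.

0.004

Exact integral: ∫_-1.5^0 h(t) dt = -9.75.
M_8 ≈ -9.75439.
Error ≈ -9.75 − (-9.75439) ≈ 0.004.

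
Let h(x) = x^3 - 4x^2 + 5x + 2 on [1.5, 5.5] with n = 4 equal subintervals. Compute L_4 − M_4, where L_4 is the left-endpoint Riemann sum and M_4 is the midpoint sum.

L_4 = 57.
M_4 = 86.
L_4 − M_4 = -29.

-29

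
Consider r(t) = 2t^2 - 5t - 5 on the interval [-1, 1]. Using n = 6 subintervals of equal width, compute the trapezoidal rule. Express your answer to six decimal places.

-8.592593

Δt = (1 − (-1))/6 = 1/3.
r(-1) = 2, r(-2/3) = -7/9, r(-1/3) = -28/9, r(0) = -5, r(1/3) = -58/9, r(2/3) = -67/9, r(1) = -8.
T_6 = (Δt/2)·[r(t_0) + 2r(t_1) + ... + 2r(t_{5}) + r(t_6)].
Sum ≈ -8.592593.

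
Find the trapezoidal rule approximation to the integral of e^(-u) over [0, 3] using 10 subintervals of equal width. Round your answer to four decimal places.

Δu = (3 − 0)/10 = 0.3.
f(0) ≈ 1.0000, f(0.3) ≈ 0.7408, f(0.6) ≈ 0.5488, f(0.9) ≈ 0.4066, f(1.2) ≈ 0.3012, f(1.5) ≈ 0.2231, f(1.8) ≈ 0.1653, f(2.1) ≈ 0.1225, f(2.4) ≈ 0.0907, f(2.7) ≈ 0.0672, f(3) ≈ 0.0498.
T_10 = (Δu/2)·[f(u_0) + 2f(u_1) + ... + 2f(u_{9}) + f(u_10)].
Sum ≈ 0.9573.

0.9573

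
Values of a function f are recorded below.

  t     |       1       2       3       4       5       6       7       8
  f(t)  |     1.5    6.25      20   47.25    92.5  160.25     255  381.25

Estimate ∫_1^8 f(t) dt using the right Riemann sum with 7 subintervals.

962.5

Δt = 1.
Sum = 1·[6.25 + 20 + 47.25 + 92.5 + 160.25 + 255 + 381.25] = 962.5.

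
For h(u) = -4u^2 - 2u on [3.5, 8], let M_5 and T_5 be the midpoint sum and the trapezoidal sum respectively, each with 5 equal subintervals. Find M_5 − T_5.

3.645

M_5 = -676.035.
T_5 = -679.68.
M_5 − T_5 = 3.645.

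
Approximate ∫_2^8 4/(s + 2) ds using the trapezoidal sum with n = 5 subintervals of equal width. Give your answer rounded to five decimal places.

3.69011

Δs = (8 − 2)/5 = 1.2.
f(2) = 1, f(3.2) = 10/13, f(4.4) = 0.625, f(5.6) = 10/19, f(6.8) = 5/11, f(8) = 0.4.
T_5 = (Δs/2)·[f(s_0) + 2f(s_1) + ... + 2f(s_{4}) + f(s_5)].
Sum ≈ 3.69011.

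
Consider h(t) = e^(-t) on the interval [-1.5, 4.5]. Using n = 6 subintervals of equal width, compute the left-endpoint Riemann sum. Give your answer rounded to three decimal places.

7.072

Δt = (4.5 − (-1.5))/6 = 1.
Left endpoints: -1.5, -0.5, 0.5, 1.5, 2.5, 3.5.
h(-1.5) ≈ 4.482, h(-0.5) ≈ 1.649, h(0.5) ≈ 0.607, h(1.5) ≈ 0.223, h(2.5) ≈ 0.082, h(3.5) ≈ 0.030.
Sum = Δt · [h(-1.5) + h(-0.5) + h(0.5) + ...].
Sum ≈ 7.072.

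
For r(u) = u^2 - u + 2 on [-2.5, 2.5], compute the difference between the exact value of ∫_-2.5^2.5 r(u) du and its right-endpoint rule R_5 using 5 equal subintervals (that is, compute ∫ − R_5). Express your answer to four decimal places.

Exact integral: ∫_-2.5^2.5 r(u) du ≈ 20.416667.
R_5 = 18.75.
Error ≈ 20.416667 − 18.75 ≈ 1.6667.

1.6667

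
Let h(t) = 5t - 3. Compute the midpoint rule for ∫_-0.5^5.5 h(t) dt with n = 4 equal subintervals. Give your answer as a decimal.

57

Δt = (5.5 − (-0.5))/4 = 1.5.
Midpoints: 0.25, 1.75, 3.25, 4.75.
h(0.25) = -1.75, h(1.75) = 5.75, h(3.25) = 13.25, h(4.75) = 20.75.
Sum = Δt · [h(0.25) + h(1.75) + h(3.25) + h(4.75)].
Sum = 57.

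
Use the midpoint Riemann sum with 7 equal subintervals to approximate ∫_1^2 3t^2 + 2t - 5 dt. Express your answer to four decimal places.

4.9949

Δt = (2 − 1)/7 = 1/7.
Midpoints: 15/14, 17/14, 19/14, 1.5, 23/14, 25/14, 27/14.
f(15/14) = 115/196, f(17/14) = 363/196, f(19/14) = 635/196, f(1.5) = 4.75, f(23/14) = 1251/196, f(25/14) = 1595/196, f(27/14) = 1963/196.
Sum = Δt · [f(15/14) + f(17/14) + f(19/14) + ...].
Sum ≈ 4.9949.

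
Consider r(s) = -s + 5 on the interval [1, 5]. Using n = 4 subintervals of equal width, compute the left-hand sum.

Δs = (5 − 1)/4 = 1.
Left endpoints: 1, 2, 3, 4.
r(1) = 4, r(2) = 3, r(3) = 2, r(4) = 1.
Sum = Δs · [r(1) + r(2) + r(3) + r(4)].
Sum = 10.

10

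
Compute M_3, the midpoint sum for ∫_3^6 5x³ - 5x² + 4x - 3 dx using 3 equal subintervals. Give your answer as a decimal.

1233.125

Δx = (6 − 3)/3 = 1.
Midpoints: 3.5, 4.5, 5.5.
f(3.5) = 164.125, f(4.5) = 369.375, f(5.5) = 699.625.
Sum = Δx · [f(3.5) + f(4.5) + f(5.5)].
Sum = 1233.125.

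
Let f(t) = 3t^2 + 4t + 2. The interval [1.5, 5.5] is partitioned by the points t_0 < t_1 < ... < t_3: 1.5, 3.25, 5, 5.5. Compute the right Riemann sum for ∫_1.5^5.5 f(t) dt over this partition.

Subinterval widths: 1.75, 1.75, 0.5.
Right endpoints: 3.25, 5, 5.5.
f(3.25) = 46.6875, f(5) = 97, f(5.5) = 114.75.
Sum = Σ Δt_i · f(t_i).
Sum = 308.828125.

308.828125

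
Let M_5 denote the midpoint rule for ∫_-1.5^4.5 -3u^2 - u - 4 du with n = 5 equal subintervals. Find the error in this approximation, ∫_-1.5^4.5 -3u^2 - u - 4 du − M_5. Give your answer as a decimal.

-2.16

Exact integral: ∫_-1.5^4.5 f(u) du = -127.5.
M_5 = -125.34.
Error = -127.5 − (-125.34) = -2.16.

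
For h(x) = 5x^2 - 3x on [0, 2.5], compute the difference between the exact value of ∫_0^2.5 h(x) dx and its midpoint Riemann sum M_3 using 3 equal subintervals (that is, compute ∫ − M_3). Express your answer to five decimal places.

0.72338

Exact integral: ∫_0^2.5 h(x) dx ≈ 16.6666667.
M_3 ≈ 15.9432870.
Error ≈ 16.6666667 − 15.9432870 ≈ 0.72338.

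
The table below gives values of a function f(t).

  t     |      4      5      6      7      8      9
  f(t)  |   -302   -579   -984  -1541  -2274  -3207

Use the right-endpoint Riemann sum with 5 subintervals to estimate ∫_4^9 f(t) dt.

-8585

Δt = 1.
Sum = 1·[(-579) + (-984) + (-1541) + (-2274) + (-3207)] = -8585.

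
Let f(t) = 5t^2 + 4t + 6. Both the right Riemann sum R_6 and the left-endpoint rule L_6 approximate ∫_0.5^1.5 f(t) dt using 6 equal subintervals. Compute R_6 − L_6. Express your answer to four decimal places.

2.3333

R_6 ≈ 16.606481.
L_6 ≈ 14.273148.
R_6 − L_6 ≈ 2.3333.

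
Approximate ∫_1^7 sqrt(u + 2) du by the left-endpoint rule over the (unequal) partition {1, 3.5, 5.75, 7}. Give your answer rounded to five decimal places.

13.08670

Subinterval widths: 2.5, 2.25, 1.25.
Left endpoints: 1, 3.5, 5.75.
f(1) ≈ 1.73205, f(3.5) ≈ 2.34521, f(5.75) ≈ 2.78388.
Sum = Σ Δu_i · f(u_i).
Sum ≈ 13.08670.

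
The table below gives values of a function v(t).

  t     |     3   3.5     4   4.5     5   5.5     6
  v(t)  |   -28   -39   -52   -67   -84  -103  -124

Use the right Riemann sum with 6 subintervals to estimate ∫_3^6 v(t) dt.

Δt = 0.5.
Sum = 0.5·[(-39) + (-52) + (-67) + (-84) + (-103) + (-124)] = -234.5.

-234.5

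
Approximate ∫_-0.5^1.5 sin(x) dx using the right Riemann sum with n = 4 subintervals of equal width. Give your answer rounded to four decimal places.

Δx = (1.5 − (-0.5))/4 = 0.5.
Right endpoints: 0, 0.5, 1, 1.5.
f(0) ≈ 0.0000, f(0.5) ≈ 0.4794, f(1) ≈ 0.8415, f(1.5) ≈ 0.9975.
Sum = Δx · [f(0) + f(0.5) + f(1) + f(1.5)].
Sum ≈ 1.1592.

1.1592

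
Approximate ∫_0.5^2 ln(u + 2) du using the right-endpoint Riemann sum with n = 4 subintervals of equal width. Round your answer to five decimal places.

1.84082

Δu = (2 − 0.5)/4 = 0.375.
Right endpoints: 0.875, 1.25, 1.625, 2.
f(0.875) ≈ 1.05605, f(1.25) ≈ 1.17865, f(1.625) ≈ 1.28785, f(2) ≈ 1.38629.
Sum = Δu · [f(0.875) + f(1.25) + f(1.625) + f(2)].
Sum ≈ 1.84082.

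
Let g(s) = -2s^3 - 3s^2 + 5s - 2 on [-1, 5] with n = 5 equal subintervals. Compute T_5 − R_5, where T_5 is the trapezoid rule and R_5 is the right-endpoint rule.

T_5 = -411.6.
R_5 = -588.
T_5 − R_5 = 176.4.

176.4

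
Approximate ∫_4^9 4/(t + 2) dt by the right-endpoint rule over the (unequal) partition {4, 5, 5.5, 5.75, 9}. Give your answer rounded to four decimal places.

Subinterval widths: 1, 0.5, 0.25, 3.25.
Right endpoints: 5, 5.5, 5.75, 9.
f(5) = 4/7, f(5.5) = 8/15, f(5.75) = 16/31, f(9) = 4/11.
Sum = Σ Δt_i · f(t_i).
Sum ≈ 2.1489.

2.1489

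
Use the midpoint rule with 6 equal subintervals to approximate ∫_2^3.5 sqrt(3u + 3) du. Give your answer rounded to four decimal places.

Δu = (3.5 − 2)/6 = 0.25.
Midpoints: 2.125, 2.375, 2.625, 2.875, 3.125, 3.375.
f(2.125) ≈ 3.0619, f(2.375) ≈ 3.1820, f(2.625) ≈ 3.2977, f(2.875) ≈ 3.4095, f(3.125) ≈ 3.5178, f(3.375) ≈ 3.6228.
Sum = Δu · [f(2.125) + f(2.375) + f(2.625) + ...].
Sum ≈ 5.0229.

5.0229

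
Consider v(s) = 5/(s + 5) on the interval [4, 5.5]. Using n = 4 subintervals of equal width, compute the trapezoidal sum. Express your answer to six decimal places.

Δs = (5.5 − 4)/4 = 0.375.
v(4) = 5/9, v(4.375) = 8/15, v(4.75) = 20/39, v(5.125) = 40/81, v(5.5) = 10/21.
T_4 = (Δs/2)·[v(s_0) + 2v(s_1) + 2v(s_2) + 2v(s_3) + v(s_4)].
Sum ≈ 0.770945.

0.770945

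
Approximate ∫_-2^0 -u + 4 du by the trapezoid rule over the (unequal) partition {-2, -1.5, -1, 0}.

Subinterval widths: 0.5, 0.5, 1.
f(-2) = 6, f(-1.5) = 5.5, f(-1) = 5, f(0) = 4.
On each subinterval the trapezoid contributes (Δu_i/2)·[f(u_{i-1}) + f(u_i)].
Sum = 10.

10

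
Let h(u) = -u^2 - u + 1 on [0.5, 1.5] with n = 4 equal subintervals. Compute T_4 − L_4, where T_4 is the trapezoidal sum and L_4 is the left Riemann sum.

-0.375

T_4 = -1.09375.
L_4 = -0.71875.
T_4 − L_4 = -0.375.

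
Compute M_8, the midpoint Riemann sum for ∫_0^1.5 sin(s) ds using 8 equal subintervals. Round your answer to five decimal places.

Δs = (1.5 − 0)/8 = 0.1875.
Midpoints: 0.09375, 0.28125, 0.46875, 0.65625, 0.84375, 1.03125, 1.21875, 1.40625.
f(0.09375) ≈ 0.09361, f(0.28125) ≈ 0.27756, f(0.46875) ≈ 0.45177, f(0.65625) ≈ 0.61015, f(0.84375) ≈ 0.74714, f(1.03125) ≈ 0.85794, f(1.21875) ≈ 0.93867, f(1.40625) ≈ 0.98649.
Sum = Δs · [f(0.09375) + f(0.28125) + f(0.46875) + ...].
Sum ≈ 0.93063.

0.93063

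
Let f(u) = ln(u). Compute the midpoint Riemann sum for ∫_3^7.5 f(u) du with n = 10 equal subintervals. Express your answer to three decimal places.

7.318

Δu = (7.5 − 3)/10 = 0.45.
Midpoints: 3.225, 3.675, 4.125, 4.575, 5.025, 5.475, 5.925, 6.375, 6.825, 7.275.
f(3.225) ≈ 1.171, f(3.675) ≈ 1.302, f(4.125) ≈ 1.417, f(4.575) ≈ 1.521, f(5.025) ≈ 1.614, f(5.475) ≈ 1.700, f(5.925) ≈ 1.779, f(6.375) ≈ 1.852, f(6.825) ≈ 1.921, f(7.275) ≈ 1.984.
Sum = Δu · [f(3.225) + f(3.675) + f(4.125) + ...].
Sum ≈ 7.318.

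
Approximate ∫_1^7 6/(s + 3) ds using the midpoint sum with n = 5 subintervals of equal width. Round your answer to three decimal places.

Δs = (7 − 1)/5 = 1.2.
Midpoints: 1.6, 2.8, 4, 5.2, 6.4.
f(1.6) = 30/23, f(2.8) = 30/29, f(4) = 6/7, f(5.2) = 30/41, f(6.4) = 30/47.
Sum = Δs · [f(1.6) + f(2.8) + f(4) + f(5.2) + f(6.4)].
Sum ≈ 5.479.

5.479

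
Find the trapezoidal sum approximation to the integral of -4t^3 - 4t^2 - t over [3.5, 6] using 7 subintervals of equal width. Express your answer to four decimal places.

Δt = (6 − 3.5)/7 = 5/14.
f(3.5) = -224, f(27/7) = -100467/343, f(59/14) = -128502/343, f(32/7) = -161312/343, f(69/14) = -199272/343, f(37/7) = -242757/343, f(79/14) = -292142/343, f(6) = -1014.
T_7 = (Δt/2)·[f(t_0) + 2f(t_1) + ... + 2f(t_{6}) + f(t_7)].
Sum ≈ -1391.8878.

-1391.8878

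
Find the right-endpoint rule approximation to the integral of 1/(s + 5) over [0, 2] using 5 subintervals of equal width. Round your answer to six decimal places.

Δs = (2 − 0)/5 = 0.4.
Right endpoints: 0.4, 0.8, 1.2, 1.6, 2.
f(0.4) = 5/27, f(0.8) = 5/29, f(1.2) = 5/31, f(1.6) = 5/33, f(2) = 1/7.
Sum = Δs · [f(0.4) + f(0.8) + f(1.2) + f(1.6) + f(2)].
Sum ≈ 0.325305.

0.325305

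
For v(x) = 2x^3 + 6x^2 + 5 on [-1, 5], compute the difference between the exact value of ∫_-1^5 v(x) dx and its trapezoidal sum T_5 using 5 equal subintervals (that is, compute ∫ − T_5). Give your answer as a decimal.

-25.92

Exact integral: ∫_-1^5 v(x) dx = 594.
T_5 = 619.92.
Error = 594 − 619.92 = -25.92.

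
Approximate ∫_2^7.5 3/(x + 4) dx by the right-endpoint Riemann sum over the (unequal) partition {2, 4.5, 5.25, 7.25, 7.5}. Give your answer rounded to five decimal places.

Subinterval widths: 2.5, 0.75, 2, 0.25.
Right endpoints: 4.5, 5.25, 7.25, 7.5.
f(4.5) = 6/17, f(5.25) = 12/37, f(7.25) = 4/15, f(7.5) = 6/23.
Sum = Σ Δx_i · f(x_i).
Sum ≈ 1.72415.

1.72415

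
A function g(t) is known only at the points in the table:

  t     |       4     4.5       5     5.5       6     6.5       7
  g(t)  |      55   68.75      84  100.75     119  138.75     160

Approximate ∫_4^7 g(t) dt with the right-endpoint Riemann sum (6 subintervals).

Δt = 0.5.
Sum = 0.5·[68.75 + 84 + 100.75 + 119 + 138.75 + 160] = 335.625.

335.625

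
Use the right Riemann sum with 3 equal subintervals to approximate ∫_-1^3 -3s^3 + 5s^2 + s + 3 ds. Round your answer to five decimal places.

Δs = (3 − (-1))/3 = 4/3.
Right endpoints: 1/3, 5/3, 3.
f(1/3) = 34/9, f(5/3) = 14/3, f(3) = -30.
Sum = Δs · [f(1/3) + f(5/3) + f(3)].
Sum ≈ -28.74074.

-28.74074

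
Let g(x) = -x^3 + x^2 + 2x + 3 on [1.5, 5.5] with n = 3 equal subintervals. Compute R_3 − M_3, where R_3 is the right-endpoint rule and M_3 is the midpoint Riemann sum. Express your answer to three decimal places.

-101.556

R_3 ≈ -229.09259.
M_3 ≈ -127.53704.
R_3 − M_3 ≈ -101.556.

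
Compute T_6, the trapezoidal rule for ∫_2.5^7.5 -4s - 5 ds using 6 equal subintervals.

Δs = (7.5 − 2.5)/6 = 5/6.
f(2.5) = -15, f(10/3) = -55/3, f(25/6) = -65/3, f(5) = -25, f(35/6) = -85/3, f(20/3) = -95/3, f(7.5) = -35.
T_6 = (Δs/2)·[f(s_0) + 2f(s_1) + ... + 2f(s_{5}) + f(s_6)].
Sum = -125.

-125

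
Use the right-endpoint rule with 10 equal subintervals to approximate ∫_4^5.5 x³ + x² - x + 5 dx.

207.98578125

Δx = (5.5 − 4)/10 = 0.15.
Right endpoints: 4.15, 4.3, 4.45, 4.6, 4.75, 4.9, 5.05, 5.2, 5.35, 5.5.
f(4.15) = 89.545875, f(4.3) = 98.697, f(4.45) = 108.473625, f(4.6) = 118.896, f(4.75) = 129.984375, f(4.9) = 141.759, f(5.05) = 154.240125, f(5.2) = 167.448, f(5.35) = 181.402875, f(5.5) = 196.125.
Sum = Δx · [f(4.15) + f(4.3) + f(4.45) + ...].
Sum = 207.98578125.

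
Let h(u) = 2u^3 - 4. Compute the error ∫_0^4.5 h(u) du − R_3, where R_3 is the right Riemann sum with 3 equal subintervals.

-159.46875

Exact integral: ∫_0^4.5 h(u) du = 187.03125.
R_3 = 346.5.
Error = 187.03125 − 346.5 = -159.46875.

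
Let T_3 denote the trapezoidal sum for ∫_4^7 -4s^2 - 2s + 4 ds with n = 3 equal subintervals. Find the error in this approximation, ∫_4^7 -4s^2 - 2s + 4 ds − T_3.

2

Exact integral: ∫_4^7 f(s) ds = -393.
T_3 = -395.
Error = -393 − (-395) = 2.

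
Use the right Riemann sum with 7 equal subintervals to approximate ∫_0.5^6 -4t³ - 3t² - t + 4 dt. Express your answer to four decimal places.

-1914.9821

Δt = (6 − 0.5)/7 = 11/14.
Right endpoints: 9/7, 29/14, 20/7, 51/14, 31/7, 73/14, 6.
f(9/7) = -3686/343, f(29/14) = -63793/1372, f(20/7) = -40008/343, f(51/14) = -319433/1372, f(31/7) = -139492/343, f(73/14) = -891609/1372, f(6) = -974.
Sum = Δt · [f(9/7) + f(29/14) + f(20/7) + ...].
Sum ≈ -1914.9821.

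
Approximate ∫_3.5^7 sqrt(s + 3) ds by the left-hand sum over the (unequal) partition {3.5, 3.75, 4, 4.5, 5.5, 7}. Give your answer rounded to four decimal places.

9.7216

Subinterval widths: 0.25, 0.25, 0.5, 1, 1.5.
Left endpoints: 3.5, 3.75, 4, 4.5, 5.5.
f(3.5) ≈ 2.5495, f(3.75) ≈ 2.5981, f(4) ≈ 2.6458, f(4.5) ≈ 2.7386, f(5.5) ≈ 2.9155.
Sum = Σ Δs_i · f(s_i).
Sum ≈ 9.7216.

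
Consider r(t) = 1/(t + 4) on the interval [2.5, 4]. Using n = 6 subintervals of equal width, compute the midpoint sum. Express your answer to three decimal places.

0.208

Δt = (4 − 2.5)/6 = 0.25.
Midpoints: 2.625, 2.875, 3.125, 3.375, 3.625, 3.875.
r(2.625) = 8/53, r(2.875) = 8/55, r(3.125) = 8/57, r(3.375) = 8/59, r(3.625) = 8/61, r(3.875) = 8/63.
Sum = Δt · [r(2.625) + r(2.875) + r(3.125) + ...].
Sum ≈ 0.208.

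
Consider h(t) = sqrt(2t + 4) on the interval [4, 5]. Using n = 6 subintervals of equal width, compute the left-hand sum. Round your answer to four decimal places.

Δt = (5 − 4)/6 = 1/6.
Left endpoints: 4, 25/6, 13/3, 4.5, 14/3, 29/6.
h(4) ≈ 3.4641, h(25/6) ≈ 3.5119, h(13/3) ≈ 3.5590, h(4.5) ≈ 3.6056, h(14/3) ≈ 3.6515, h(29/6) ≈ 3.6968.
Sum = Δt · [h(4) + h(25/6) + h(13/3) + ...].
Sum ≈ 3.5815.

3.5815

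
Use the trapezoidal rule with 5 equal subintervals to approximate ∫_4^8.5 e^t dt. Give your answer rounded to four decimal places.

Δt = (8.5 − 4)/5 = 0.9.
f(4) ≈ 54.5982, f(4.9) ≈ 134.2898, f(5.8) ≈ 330.2996, f(6.7) ≈ 812.4058, f(7.6) ≈ 1998.1959, f(8.5) ≈ 4914.7688.
T_5 = (Δt/2)·[f(t_0) + 2f(t_1) + ... + 2f(t_{4}) + f(t_5)].
Sum ≈ 5183.8871.

5183.8871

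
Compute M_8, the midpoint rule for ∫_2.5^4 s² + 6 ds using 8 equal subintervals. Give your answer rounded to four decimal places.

Δs = (4 − 2.5)/8 = 0.1875.
Midpoints: 2.59375, 2.78125, 2.96875, 3.15625, 3.34375, 3.53125, 3.71875, 3.90625.
f(2.59375) = 13033/1024, f(2.78125) = 14065/1024, f(2.96875) = 15169/1024, f(3.15625) = 16345/1024, f(3.34375) = 17593/1024, f(3.53125) = 18913/1024, f(3.71875) = 20305/1024, f(3.90625) = 21769/1024.
Sum = Δs · [f(2.59375) + f(2.78125) + f(2.96875) + ...].
Sum ≈ 25.1206.

25.1206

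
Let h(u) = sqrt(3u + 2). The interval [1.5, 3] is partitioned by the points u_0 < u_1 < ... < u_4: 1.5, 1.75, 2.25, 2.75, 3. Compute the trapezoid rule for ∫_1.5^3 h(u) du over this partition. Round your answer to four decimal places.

4.4226

Subinterval widths: 0.25, 0.5, 0.5, 0.25.
h(1.5) ≈ 2.5495, h(1.75) ≈ 2.6926, h(2.25) ≈ 2.9580, h(2.75) ≈ 3.2016, h(3) ≈ 3.3166.
On each subinterval the trapezoid contributes (Δu_i/2)·[h(u_{i-1}) + h(u_i)].
Sum ≈ 4.4226.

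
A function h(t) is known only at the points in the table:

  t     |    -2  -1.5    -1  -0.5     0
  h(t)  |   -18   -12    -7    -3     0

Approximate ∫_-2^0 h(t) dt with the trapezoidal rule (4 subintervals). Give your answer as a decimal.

-15.5

Δt = 0.5.
T_4 = (0.5/2)·[(-18) + 2·(-12) + 2·(-7) + 2·(-3) + 0] = -15.5.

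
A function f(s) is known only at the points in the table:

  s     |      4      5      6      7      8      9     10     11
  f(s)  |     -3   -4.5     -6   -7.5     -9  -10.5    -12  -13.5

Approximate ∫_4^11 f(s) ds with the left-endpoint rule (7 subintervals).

Δs = 1.
Sum = 1·[(-3) + (-4.5) + (-6) + (-7.5) + (-9) + (-10.5) + (-12)] = -52.5.

-52.5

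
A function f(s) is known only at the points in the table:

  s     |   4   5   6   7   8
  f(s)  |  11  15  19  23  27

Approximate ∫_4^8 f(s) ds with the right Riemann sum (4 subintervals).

Δs = 1.
Sum = 1·[15 + 19 + 23 + 27] = 84.

84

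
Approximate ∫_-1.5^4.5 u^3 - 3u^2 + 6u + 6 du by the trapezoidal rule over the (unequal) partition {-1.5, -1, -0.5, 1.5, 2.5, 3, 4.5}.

Subinterval widths: 0.5, 0.5, 2, 1, 0.5, 1.5.
f(-1.5) = -13.125, f(-1) = -4, f(-0.5) = 2.125, f(1.5) = 11.625, f(2.5) = 17.875, f(3) = 24, f(4.5) = 63.375.
On each subinterval the trapezoid contributes (Δu_i/2)·[f(u_{i-1}) + f(u_i)].
Sum = 99.75.

99.75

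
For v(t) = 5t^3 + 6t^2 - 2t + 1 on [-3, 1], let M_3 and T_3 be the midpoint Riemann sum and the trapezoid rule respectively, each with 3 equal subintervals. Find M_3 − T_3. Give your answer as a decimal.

16

M_3 ≈ -26.666667.
T_3 ≈ -42.666667.
M_3 − T_3 = 16.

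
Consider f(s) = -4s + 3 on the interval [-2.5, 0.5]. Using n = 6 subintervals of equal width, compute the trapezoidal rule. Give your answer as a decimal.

21

Δs = (0.5 − (-2.5))/6 = 0.5.
f(-2.5) = 13, f(-2) = 11, f(-1.5) = 9, f(-1) = 7, f(-0.5) = 5, f(0) = 3, f(0.5) = 1.
T_6 = (Δs/2)·[f(s_0) + 2f(s_1) + ... + 2f(s_{5}) + f(s_6)].
Sum = 21.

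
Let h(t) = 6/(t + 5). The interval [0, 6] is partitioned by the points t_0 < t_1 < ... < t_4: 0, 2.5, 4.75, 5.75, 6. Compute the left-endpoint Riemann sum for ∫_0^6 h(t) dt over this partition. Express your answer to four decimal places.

5.5549

Subinterval widths: 2.5, 2.25, 1, 0.25.
Left endpoints: 0, 2.5, 4.75, 5.75.
h(0) = 1.2, h(2.5) = 0.8, h(4.75) = 8/13, h(5.75) = 24/43.
Sum = Σ Δt_i · h(t_i).
Sum ≈ 5.5549.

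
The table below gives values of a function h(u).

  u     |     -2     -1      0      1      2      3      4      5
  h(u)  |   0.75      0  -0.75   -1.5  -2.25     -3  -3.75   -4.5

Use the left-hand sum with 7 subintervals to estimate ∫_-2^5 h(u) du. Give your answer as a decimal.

-10.5

Δu = 1.
Sum = 1·[0.75 + 0 + (-0.75) + (-1.5) + (-2.25) + (-3) + (-3.75)] = -10.5.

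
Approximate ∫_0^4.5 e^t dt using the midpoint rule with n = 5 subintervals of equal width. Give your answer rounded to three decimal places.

86.082

Δt = (4.5 − 0)/5 = 0.9.
Midpoints: 0.45, 1.35, 2.25, 3.15, 4.05.
f(0.45) ≈ 1.568, f(1.35) ≈ 3.857, f(2.25) ≈ 9.488, f(3.15) ≈ 23.336, f(4.05) ≈ 57.397.
Sum = Δt · [f(0.45) + f(1.35) + f(2.25) + f(3.15) + f(4.05)].
Sum ≈ 86.082.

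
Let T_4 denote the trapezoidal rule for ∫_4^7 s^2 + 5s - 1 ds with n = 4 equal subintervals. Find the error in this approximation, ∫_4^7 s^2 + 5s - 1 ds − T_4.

Exact integral: ∫_4^7 f(s) ds = 172.5.
T_4 = 172.78125.
Error = 172.5 − 172.78125 = -0.28125.

-0.28125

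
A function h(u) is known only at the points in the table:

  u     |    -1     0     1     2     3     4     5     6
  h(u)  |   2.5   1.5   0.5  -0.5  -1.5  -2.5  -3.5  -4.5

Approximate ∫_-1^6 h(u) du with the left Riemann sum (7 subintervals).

Δu = 1.
Sum = 1·[2.5 + 1.5 + 0.5 + (-0.5) + (-1.5) + (-2.5) + (-3.5)] = -3.5.

-3.5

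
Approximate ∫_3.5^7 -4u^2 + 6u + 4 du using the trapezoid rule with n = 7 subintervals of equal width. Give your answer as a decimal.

-276.5

Δu = (7 − 3.5)/7 = 0.5.
f(3.5) = -24, f(4) = -36, f(4.5) = -50, f(5) = -66, f(5.5) = -84, f(6) = -104, f(6.5) = -126, f(7) = -150.
T_7 = (Δu/2)·[f(u_0) + 2f(u_1) + ... + 2f(u_{6}) + f(u_7)].
Sum = -276.5.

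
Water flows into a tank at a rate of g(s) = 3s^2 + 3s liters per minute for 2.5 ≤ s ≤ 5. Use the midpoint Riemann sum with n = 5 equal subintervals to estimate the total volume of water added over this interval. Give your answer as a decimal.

Δs = (5 − 2.5)/5 = 0.5.
Midpoints: 2.75, 3.25, 3.75, 4.25, 4.75.
g(2.75) = 30.9375, g(3.25) = 41.4375, g(3.75) = 53.4375, g(4.25) = 66.9375, g(4.75) = 81.9375.
Sum = Δs · [g(2.75) + g(3.25) + g(3.75) + g(4.25) + g(4.75)].
Sum = 137.34375.

137.34375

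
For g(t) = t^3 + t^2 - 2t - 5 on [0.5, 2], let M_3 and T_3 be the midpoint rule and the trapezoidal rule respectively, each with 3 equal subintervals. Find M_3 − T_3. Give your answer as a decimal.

-0.4453125

M_3 = -4.7890625.
T_3 = -4.34375.
M_3 − T_3 = -0.4453125.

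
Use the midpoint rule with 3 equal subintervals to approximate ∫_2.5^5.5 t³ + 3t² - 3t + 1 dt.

Δt = (5.5 − 2.5)/3 = 1.
Midpoints: 3, 4, 5.
f(3) = 46, f(4) = 101, f(5) = 186.
Sum = Δt · [f(3) + f(4) + f(5)].
Sum = 333.

333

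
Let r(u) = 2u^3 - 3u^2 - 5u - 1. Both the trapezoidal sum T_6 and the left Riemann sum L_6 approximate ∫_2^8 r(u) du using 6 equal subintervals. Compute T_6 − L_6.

T_6 = 1407.
L_6 = 1008.
T_6 − L_6 = 399.

399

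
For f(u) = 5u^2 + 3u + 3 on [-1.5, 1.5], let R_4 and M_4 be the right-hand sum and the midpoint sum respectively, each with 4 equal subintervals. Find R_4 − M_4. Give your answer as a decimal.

R_4 = 25.03125.
M_4 = 19.546875.
R_4 − M_4 = 5.484375.

5.484375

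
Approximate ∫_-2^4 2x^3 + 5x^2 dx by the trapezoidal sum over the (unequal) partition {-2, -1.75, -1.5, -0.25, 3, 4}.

320.03125

Subinterval widths: 0.25, 0.25, 1.25, 3.25, 1.
f(-2) = 4, f(-1.75) = 4.59375, f(-1.5) = 4.5, f(-0.25) = 0.28125, f(3) = 99, f(4) = 208.
On each subinterval the trapezoid contributes (Δx_i/2)·[f(x_{i-1}) + f(x_i)].
Sum = 320.03125.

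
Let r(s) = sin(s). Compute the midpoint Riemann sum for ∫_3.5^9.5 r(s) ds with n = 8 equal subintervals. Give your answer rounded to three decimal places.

Δs = (9.5 − 3.5)/8 = 0.75.
Midpoints: 3.875, 4.625, 5.375, 6.125, 6.875, 7.625, 8.375, 9.125.
r(3.875) ≈ -0.669, r(4.625) ≈ -0.996, r(5.375) ≈ -0.788, r(6.125) ≈ -0.158, r(6.875) ≈ 0.558, r(7.625) ≈ 0.974, r(8.375) ≈ 0.867, r(9.125) ≈ 0.295.
Sum = Δs · [r(3.875) + r(4.625) + r(5.375) + ...].
Sum ≈ 0.062.

0.062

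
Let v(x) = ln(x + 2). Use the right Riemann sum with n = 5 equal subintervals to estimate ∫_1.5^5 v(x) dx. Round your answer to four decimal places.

Δx = (5 − 1.5)/5 = 0.7.
Right endpoints: 2.2, 2.9, 3.6, 4.3, 5.
v(2.2) ≈ 1.4351, v(2.9) ≈ 1.5892, v(3.6) ≈ 1.7228, v(4.3) ≈ 1.8405, v(5) ≈ 1.9459.
Sum = Δx · [v(2.2) + v(2.9) + v(3.6) + v(4.3) + v(5)].
Sum ≈ 5.9735.

5.9735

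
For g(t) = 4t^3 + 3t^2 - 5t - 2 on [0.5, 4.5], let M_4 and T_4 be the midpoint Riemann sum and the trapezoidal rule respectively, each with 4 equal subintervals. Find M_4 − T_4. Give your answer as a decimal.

M_4 = 432.
T_4 = 465.
M_4 − T_4 = -33.

-33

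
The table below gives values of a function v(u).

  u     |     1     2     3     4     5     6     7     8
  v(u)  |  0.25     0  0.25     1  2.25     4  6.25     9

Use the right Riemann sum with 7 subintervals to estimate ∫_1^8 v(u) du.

22.75

Δu = 1.
Sum = 1·[0 + 0.25 + 1 + 2.25 + 4 + 6.25 + 9] = 22.75.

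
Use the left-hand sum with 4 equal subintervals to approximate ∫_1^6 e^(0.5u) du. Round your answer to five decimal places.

Δu = (6 − 1)/4 = 1.25.
Left endpoints: 1, 2.25, 3.5, 4.75.
f(1) ≈ 1.64872, f(2.25) ≈ 3.08022, f(3.5) ≈ 5.75460, f(4.75) ≈ 10.75101.
Sum = Δu · [f(1) + f(2.25) + f(3.5) + f(4.75)].
Sum ≈ 26.54319.

26.54319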